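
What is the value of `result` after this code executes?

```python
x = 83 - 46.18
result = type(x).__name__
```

x is float; result = 'float'

'float'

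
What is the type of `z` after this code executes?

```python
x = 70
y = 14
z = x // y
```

int // int = int

int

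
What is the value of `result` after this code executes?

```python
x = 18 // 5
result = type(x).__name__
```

x is int; result = 'int'

'int'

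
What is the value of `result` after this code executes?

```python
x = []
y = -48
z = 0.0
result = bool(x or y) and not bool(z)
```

x = []; y = -48; z = 0.0; result = True

True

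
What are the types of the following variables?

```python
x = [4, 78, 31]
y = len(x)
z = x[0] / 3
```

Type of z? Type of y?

int / int = float; len() returns int

float, int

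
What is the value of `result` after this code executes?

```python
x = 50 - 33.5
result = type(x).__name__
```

x is float; result = 'float'

'float'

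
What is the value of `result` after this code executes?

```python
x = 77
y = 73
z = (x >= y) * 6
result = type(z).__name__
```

x is int; y is int; z is int; result = 'int'

'int'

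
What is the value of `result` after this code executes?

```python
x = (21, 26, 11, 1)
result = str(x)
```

x = (21, 26, 11, 1); result = '(21, 26, 11, 1)'

'(21, 26, 11, 1)'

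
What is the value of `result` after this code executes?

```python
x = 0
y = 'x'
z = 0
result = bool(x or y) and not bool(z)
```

x = 0; y = 'x'; z = 0; result = True

True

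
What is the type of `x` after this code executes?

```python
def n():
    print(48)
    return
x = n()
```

Bare return returns None

NoneType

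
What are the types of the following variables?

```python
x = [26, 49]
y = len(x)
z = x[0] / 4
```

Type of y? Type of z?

len() returns int; int / int = float

int, float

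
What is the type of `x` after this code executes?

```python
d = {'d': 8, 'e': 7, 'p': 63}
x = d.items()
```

dict.items() returns dict_items view

dict_items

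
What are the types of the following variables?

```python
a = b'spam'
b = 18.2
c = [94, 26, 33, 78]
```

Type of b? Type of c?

b is assigned a number with a decimal point, so it is a float; c is assigned a list literal (square brackets)

float, list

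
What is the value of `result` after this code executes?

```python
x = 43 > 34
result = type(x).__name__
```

x is bool; result = 'bool'

'bool'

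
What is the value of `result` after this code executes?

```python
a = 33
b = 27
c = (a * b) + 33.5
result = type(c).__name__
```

a is int; b is int; c is float; result = 'float'

'float'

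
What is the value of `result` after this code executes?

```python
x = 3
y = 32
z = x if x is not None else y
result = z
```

x = 3; y = 32; z = 3; result = 3

3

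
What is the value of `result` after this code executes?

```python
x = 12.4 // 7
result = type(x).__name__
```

x is float; result = 'float'

'float'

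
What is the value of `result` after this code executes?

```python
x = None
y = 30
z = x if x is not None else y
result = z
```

x = None; y = 30; z = 30; result = 30

30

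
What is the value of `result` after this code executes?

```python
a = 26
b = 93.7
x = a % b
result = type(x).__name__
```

a is int; b is float; x is float; result = 'float'

'float'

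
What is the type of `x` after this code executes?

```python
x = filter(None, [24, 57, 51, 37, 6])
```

filter() returns a filter object

filter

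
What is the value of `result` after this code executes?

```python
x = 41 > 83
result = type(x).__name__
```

x is bool; result = 'bool'

'bool'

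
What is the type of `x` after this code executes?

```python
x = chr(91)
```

chr() returns str (single char)

str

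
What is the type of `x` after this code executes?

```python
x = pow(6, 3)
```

pow(int, int) returns int

int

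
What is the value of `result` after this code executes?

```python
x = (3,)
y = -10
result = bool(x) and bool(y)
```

x = (3,); y = -10; result = True

True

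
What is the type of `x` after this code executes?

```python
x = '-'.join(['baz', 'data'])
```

str.join() returns str

str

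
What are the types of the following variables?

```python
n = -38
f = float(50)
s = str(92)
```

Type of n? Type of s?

n is assigned a bare integer (no decimal point), so it is an int; s is assigned the result of calling str(), which returns a str

int, str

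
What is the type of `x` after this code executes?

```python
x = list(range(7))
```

list(range()) returns list

list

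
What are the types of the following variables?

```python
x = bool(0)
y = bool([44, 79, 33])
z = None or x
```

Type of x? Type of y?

bool() returns bool; bool() returns bool

bool, bool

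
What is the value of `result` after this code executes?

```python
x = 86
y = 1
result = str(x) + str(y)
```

x = 86; y = 1; result = '861'

'861'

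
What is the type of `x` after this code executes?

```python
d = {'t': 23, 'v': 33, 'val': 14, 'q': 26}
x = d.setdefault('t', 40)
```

dict.setdefault() returns the (existing or default) value

int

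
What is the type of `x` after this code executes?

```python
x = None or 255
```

'or' with None returns the other truthy value

int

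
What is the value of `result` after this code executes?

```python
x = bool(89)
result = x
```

x = True; result = True

True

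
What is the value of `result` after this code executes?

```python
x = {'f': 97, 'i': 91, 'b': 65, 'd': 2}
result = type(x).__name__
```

x is dict; result = 'dict'

'dict'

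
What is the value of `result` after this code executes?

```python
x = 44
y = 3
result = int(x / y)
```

x = 44; y = 3; result = 14

14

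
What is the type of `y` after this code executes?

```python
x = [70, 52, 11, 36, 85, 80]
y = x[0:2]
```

Slicing a list returns a list

list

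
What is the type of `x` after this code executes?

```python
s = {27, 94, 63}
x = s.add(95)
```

set.add() returns None (mutates in place)

NoneType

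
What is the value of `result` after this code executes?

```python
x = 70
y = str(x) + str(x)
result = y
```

x = 70; y = '7070'; result = '7070'

'7070'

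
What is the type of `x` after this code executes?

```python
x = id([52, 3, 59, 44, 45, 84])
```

id() returns int

int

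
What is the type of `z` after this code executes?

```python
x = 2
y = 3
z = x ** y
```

positive int ** positive int = int

int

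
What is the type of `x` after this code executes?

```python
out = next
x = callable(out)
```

callable() returns bool

bool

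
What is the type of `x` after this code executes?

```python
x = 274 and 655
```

'and' with truthy values returns last operand (int)

int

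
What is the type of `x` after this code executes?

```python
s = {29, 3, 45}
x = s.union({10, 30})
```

set.union() returns a new set

set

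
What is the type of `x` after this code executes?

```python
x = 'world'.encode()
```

str.encode() returns bytes

bytes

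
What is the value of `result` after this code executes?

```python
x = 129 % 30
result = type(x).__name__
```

x is int; result = 'int'

'int'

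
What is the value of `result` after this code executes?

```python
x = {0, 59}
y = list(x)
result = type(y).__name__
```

x is set; y is list; result = 'list'

'list'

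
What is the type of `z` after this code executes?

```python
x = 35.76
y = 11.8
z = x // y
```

float // float = float

float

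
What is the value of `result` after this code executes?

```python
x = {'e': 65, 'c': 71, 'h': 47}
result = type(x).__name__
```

x is dict; result = 'dict'

'dict'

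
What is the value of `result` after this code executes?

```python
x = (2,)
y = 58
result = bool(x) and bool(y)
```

x = (2,); y = 58; result = True

True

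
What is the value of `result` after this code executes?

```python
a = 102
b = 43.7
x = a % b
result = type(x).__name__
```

a is int; b is float; x is float; result = 'float'

'float'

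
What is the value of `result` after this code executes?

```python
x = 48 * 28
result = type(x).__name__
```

x is int; result = 'int'

'int'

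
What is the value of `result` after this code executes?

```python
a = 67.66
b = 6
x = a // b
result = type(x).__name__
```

a is float; b is int; x is float; result = 'float'

'float'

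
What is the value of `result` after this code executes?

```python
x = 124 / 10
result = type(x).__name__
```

x is float; result = 'float'

'float'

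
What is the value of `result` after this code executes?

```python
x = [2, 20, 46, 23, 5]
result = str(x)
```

x = [2, 20, 46, 23, 5]; result = '[2, 20, 46, 23, 5]'

'[2, 20, 46, 23, 5]'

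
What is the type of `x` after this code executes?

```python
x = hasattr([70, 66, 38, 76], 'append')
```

hasattr() returns bool

bool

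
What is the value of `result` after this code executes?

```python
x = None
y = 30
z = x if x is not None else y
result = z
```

x = None; y = 30; z = 30; result = 30

30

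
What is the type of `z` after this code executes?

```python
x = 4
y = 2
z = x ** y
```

positive int ** positive int = int

int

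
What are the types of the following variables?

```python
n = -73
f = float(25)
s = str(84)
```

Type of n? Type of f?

n is assigned a bare integer (no decimal point), so it is an int; f is assigned the result of calling float(), which returns a float

int, float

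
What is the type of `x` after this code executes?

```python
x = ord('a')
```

ord() returns int (code point)

int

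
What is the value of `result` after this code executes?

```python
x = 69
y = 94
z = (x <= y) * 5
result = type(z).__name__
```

x is int; y is int; z is int; result = 'int'

'int'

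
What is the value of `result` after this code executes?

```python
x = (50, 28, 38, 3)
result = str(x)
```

x = (50, 28, 38, 3); result = '(50, 28, 38, 3)'

'(50, 28, 38, 3)'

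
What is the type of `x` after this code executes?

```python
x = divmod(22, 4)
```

divmod() returns tuple of (quotient, remainder)

tuple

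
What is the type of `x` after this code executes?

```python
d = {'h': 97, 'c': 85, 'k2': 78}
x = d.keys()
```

.keys() returns dict_keys view

dict_keys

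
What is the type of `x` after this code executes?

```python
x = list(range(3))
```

list(range()) returns list

list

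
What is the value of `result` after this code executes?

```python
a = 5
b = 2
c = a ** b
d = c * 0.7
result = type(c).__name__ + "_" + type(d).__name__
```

a is int; b is int; c is int; d is float; result = 'int_float'

'int_float'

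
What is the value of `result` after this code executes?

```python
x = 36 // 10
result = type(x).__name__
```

x is int; result = 'int'

'int'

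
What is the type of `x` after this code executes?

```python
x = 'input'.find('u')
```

str.find() returns int index

int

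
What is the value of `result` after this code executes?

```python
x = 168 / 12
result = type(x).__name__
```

x is float; result = 'float'

'float'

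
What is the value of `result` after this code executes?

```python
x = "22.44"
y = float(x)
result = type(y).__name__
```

x is str; y is float; result = 'float'

'float'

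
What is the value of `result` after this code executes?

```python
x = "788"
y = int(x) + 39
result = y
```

x = '788'; y = 827; result = 827

827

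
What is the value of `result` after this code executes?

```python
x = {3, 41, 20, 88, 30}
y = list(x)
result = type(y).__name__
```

x is set; y is list; result = 'list'

'list'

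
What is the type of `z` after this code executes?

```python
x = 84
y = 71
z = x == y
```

Equality comparison returns bool

bool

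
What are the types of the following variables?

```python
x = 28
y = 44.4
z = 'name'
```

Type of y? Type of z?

y is assigned a number with a decimal point, so it is a float; z is assigned a quoted string literal, so it is a str

float, str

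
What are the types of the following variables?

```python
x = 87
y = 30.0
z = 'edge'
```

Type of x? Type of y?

x is assigned a bare integer (no decimal point), so it is an int; y is assigned a number with a decimal point, so it is a float

int, float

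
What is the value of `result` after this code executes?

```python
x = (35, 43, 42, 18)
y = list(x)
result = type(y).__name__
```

x is tuple; y is list; result = 'list'

'list'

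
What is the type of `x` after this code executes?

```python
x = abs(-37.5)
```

abs() of float returns float

float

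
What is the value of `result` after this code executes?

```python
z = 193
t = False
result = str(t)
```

z = 193; t = False; result = 'False'

'False'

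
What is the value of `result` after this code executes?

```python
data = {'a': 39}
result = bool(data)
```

data = {'a': 39}; result = True

True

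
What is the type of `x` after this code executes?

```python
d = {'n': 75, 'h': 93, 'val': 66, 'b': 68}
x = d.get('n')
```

dict.get() returns value type when found

int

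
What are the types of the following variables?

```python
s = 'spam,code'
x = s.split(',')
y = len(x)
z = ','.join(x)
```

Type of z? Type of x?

str.join() returns str; str.split() returns list

str, list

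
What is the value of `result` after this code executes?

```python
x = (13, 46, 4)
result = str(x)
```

x = (13, 46, 4); result = '(13, 46, 4)'

'(13, 46, 4)'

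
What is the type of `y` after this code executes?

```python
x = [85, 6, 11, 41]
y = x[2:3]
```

Slicing a list returns a list

list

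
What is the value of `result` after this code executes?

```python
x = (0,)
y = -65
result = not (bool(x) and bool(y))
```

x = (0,); y = -65; result = False

False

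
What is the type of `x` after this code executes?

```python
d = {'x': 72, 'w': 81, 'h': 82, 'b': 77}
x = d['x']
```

Accessing dict[str, int] with str key returns int

int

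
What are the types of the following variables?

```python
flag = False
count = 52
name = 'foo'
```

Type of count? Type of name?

count is assigned a bare integer (no decimal point), so it is an int; name is assigned a quoted string literal, so it is a str

int, str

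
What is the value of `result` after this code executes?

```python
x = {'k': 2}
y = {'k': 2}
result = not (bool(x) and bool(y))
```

x = {'k': 2}; y = {'k': 2}; result = False

False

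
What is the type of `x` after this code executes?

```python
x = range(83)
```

range() returns a range object

range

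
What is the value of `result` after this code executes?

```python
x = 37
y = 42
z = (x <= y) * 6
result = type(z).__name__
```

x is int; y is int; z is int; result = 'int'

'int'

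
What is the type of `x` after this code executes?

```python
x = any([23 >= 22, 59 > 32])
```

any() returns bool

bool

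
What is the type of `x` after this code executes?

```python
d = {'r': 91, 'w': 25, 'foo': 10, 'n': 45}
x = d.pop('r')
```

dict.pop() returns the value

int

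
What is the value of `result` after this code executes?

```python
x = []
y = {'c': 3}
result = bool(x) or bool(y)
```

x = []; y = {'c': 3}; result = True

True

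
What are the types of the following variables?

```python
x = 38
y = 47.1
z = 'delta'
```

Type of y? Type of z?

y is assigned a number with a decimal point, so it is a float; z is assigned a quoted string literal, so it is a str

float, str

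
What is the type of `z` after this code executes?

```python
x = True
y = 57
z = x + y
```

bool + int = int (bool is subclass of int)

int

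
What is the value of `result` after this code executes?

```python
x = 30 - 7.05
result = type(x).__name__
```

x is float; result = 'float'

'float'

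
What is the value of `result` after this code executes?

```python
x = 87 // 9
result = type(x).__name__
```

x is int; result = 'int'

'int'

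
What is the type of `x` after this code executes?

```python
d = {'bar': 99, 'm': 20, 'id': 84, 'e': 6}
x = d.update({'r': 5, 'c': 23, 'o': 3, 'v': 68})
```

dict.update() returns None

NoneType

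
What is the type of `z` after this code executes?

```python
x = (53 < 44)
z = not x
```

'not' returns bool

bool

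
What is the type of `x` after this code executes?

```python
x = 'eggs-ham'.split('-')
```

str.split() returns list

list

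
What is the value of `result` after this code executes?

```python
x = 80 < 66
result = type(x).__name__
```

x is bool; result = 'bool'

'bool'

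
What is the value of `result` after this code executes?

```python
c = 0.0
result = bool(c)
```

c = 0.0; result = False

False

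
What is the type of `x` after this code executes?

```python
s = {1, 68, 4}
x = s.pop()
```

Popping from set[int] returns int

int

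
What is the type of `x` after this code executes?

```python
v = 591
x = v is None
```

'is' comparison returns bool

bool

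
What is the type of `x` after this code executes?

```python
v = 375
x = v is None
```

'is' comparison returns bool

bool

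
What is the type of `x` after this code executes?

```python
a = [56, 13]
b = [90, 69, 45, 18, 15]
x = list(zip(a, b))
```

list(zip()) returns a list of tuples

list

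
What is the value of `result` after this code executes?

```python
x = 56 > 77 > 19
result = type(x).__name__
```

x is bool; result = 'bool'

'bool'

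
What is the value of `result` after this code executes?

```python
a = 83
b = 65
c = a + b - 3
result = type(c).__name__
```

a is int; b is int; c is int; result = 'int'

'int'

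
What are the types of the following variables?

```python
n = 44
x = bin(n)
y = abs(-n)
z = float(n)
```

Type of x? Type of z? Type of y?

bin() returns str; float() returns float; abs() of int returns int

str, float, int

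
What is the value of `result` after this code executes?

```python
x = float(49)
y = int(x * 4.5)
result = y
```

x = 49.0; y = 220; result = 220

220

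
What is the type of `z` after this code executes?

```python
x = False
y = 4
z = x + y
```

bool + int = int (bool is subclass of int)

int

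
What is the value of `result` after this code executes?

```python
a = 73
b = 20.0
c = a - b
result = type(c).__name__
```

a is int; b is float; c is float; result = 'float'

'float'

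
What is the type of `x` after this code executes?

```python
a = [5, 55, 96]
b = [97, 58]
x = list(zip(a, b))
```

list(zip()) returns a list of tuples

list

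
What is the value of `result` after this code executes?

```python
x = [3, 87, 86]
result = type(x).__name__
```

x is list; result = 'list'

'list'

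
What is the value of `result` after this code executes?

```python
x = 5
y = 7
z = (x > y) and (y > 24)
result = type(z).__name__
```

x is int; y is int; z is bool; result = 'bool'

'bool'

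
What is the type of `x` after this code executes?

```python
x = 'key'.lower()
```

str.lower() returns str

str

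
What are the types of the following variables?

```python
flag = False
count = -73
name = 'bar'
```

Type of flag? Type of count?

flag is assigned the constant False, which has type bool; count is assigned a bare integer (no decimal point), so it is an int

bool, int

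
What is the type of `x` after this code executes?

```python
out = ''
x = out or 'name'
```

'or' returns first truthy value (str)

str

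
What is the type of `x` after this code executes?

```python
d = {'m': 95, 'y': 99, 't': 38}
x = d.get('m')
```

dict.get() returns value type when found

int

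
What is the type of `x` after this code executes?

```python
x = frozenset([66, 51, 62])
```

frozenset() returns frozenset

frozenset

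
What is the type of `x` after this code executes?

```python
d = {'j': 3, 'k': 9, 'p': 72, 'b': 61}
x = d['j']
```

Accessing dict[str, int] with str key returns int

int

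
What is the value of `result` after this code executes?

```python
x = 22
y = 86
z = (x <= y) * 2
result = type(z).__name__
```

x is int; y is int; z is int; result = 'int'

'int'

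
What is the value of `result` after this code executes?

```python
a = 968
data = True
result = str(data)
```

a = 968; data = True; result = 'True'

'True'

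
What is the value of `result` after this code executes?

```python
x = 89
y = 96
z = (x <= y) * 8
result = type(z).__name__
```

x is int; y is int; z is int; result = 'int'

'int'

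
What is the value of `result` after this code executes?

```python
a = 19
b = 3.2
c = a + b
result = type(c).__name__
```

a is int; b is float; c is float; result = 'float'

'float'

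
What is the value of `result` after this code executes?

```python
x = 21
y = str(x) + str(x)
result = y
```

x = 21; y = '2121'; result = '2121'

'2121'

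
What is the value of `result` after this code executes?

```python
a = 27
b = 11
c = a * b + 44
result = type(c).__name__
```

a is int; b is int; c is int; result = 'int'

'int'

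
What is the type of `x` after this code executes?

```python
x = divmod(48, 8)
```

divmod() returns tuple of (quotient, remainder)

tuple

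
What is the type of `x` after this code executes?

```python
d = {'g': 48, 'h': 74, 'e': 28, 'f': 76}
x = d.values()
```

.values() returns dict_values view

dict_values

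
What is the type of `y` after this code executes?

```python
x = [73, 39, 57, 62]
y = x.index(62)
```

list.index() returns int

int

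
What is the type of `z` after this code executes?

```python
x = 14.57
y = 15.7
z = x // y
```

float // float = float

float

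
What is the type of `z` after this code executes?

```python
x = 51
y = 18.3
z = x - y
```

int - float = float

float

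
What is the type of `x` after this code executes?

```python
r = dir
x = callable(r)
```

callable() returns bool

bool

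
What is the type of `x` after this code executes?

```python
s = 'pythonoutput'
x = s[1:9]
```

Slicing a str returns str

str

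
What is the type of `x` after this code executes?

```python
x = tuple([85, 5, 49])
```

tuple() constructor returns tuple

tuple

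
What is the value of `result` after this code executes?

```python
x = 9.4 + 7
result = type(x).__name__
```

x is float; result = 'float'

'float'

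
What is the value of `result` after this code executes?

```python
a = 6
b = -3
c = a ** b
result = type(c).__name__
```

a is int; b is int; c is float; result = 'float'

'float'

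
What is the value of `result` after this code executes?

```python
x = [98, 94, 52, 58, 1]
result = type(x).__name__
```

x is list; result = 'list'

'list'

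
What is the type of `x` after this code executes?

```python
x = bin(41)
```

bin() returns str representation

str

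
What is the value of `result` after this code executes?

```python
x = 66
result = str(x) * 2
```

x = 66; result = '6666'

'6666'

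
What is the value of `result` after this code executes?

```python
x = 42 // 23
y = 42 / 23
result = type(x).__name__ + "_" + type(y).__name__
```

x is int; y is float; result = 'int_float'

'int_float'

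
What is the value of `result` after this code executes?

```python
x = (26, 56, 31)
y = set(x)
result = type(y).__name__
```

x is tuple; y is set; result = 'set'

'set'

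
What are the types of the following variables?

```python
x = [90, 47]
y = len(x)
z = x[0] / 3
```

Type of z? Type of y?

int / int = float; len() returns int

float, int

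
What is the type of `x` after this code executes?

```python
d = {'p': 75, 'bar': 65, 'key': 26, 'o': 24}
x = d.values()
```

.values() returns dict_values view

dict_values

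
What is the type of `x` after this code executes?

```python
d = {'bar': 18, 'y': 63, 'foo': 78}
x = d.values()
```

.values() returns dict_values view

dict_values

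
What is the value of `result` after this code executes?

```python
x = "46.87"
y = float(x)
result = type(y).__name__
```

x is str; y is float; result = 'float'

'float'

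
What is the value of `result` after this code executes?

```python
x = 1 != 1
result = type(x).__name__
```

x is bool; result = 'bool'

'bool'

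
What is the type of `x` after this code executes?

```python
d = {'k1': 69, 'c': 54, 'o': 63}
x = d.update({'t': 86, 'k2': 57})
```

dict.update() returns None

NoneType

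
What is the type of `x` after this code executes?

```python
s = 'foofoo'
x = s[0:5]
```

Slicing a str returns str

str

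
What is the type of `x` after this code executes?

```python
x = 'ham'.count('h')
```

str.count() returns int

int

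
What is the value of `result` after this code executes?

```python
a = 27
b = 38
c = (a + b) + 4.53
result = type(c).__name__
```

a is int; b is int; c is float; result = 'float'

'float'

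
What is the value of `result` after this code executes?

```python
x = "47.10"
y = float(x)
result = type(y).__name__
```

x is str; y is float; result = 'float'

'float'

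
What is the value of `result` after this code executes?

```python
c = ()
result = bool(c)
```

c = (); result = False

False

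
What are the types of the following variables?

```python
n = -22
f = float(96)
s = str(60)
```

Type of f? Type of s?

f is assigned the result of calling float(), which returns a float; s is assigned the result of calling str(), which returns a str

float, str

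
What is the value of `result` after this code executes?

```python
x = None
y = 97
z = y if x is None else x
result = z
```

x = None; y = 97; z = 97; result = 97

97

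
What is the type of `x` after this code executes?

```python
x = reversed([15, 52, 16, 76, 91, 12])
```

reversed() on a list returns list_reverseiterator

list_reverseiterator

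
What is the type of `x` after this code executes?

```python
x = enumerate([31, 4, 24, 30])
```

enumerate() returns an enumerate object

enumerate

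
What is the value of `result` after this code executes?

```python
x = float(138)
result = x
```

x = 138.0; result = 138.0

138.0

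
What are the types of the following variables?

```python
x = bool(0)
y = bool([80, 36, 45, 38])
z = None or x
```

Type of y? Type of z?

bool() returns bool; None or bool returns the bool

bool, bool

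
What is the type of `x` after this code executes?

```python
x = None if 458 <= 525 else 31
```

458 <= 525 is True, so the if branch is taken

NoneType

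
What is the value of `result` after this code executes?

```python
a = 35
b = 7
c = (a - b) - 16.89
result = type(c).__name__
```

a is int; b is int; c is float; result = 'float'

'float'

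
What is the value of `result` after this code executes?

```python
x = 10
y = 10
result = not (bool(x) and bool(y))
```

x = 10; y = 10; result = False

False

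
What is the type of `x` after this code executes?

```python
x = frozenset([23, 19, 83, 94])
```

frozenset() returns frozenset

frozenset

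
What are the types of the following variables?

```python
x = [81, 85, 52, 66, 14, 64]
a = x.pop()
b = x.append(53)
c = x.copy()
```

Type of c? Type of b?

copy() returns list; append() returns None

list, NoneType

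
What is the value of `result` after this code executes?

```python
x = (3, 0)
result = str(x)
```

x = (3, 0); result = '(3, 0)'

'(3, 0)'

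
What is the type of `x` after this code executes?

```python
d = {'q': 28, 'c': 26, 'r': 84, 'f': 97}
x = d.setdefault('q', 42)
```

dict.setdefault() returns the (existing or default) value

int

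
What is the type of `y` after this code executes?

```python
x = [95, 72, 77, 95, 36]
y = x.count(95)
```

list.count() returns int

int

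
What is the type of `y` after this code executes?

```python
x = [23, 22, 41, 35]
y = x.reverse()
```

list.reverse() returns None

NoneType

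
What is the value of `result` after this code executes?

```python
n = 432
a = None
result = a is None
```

n = 432; a = None; result = True

True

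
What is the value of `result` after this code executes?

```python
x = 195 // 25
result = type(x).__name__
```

x is int; result = 'int'

'int'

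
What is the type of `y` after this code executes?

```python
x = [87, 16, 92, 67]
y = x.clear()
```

list.clear() returns None

NoneType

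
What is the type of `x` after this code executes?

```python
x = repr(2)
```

repr() returns str

str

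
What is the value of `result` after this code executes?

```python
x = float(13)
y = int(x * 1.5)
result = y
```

x = 13.0; y = 19; result = 19

19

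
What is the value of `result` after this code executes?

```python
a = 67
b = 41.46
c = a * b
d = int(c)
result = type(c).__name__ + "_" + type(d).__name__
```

a is int; b is float; c is float; d is int; result = 'float_int'

'float_int'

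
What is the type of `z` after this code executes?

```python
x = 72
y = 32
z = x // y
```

int // int = int

int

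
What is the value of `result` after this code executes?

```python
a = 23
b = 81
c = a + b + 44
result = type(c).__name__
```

a is int; b is int; c is int; result = 'int'

'int'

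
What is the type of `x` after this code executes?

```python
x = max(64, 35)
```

max() of ints returns int

int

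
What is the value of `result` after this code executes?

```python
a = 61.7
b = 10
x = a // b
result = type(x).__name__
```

a is float; b is int; x is float; result = 'float'

'float'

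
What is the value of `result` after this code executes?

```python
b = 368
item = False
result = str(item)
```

b = 368; item = False; result = 'False'

'False'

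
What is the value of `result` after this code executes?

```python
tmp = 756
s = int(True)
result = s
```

tmp = 756; s = 1; result = 1

1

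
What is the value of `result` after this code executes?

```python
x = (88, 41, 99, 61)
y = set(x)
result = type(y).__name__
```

x is tuple; y is set; result = 'set'

'set'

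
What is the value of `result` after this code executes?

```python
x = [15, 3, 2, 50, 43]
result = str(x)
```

x = [15, 3, 2, 50, 43]; result = '[15, 3, 2, 50, 43]'

'[15, 3, 2, 50, 43]'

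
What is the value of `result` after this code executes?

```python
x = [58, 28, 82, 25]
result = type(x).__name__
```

x is list; result = 'list'

'list'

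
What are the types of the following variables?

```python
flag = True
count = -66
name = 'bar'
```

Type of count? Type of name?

count is assigned a bare integer (no decimal point), so it is an int; name is assigned a quoted string literal, so it is a str

int, str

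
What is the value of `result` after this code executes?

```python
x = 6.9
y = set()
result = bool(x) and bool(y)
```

x = 6.9; y = set(); result = False

False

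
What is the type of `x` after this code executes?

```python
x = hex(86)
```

hex() returns str representation

str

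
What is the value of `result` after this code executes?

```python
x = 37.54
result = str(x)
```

x = 37.54; result = '37.54'

'37.54'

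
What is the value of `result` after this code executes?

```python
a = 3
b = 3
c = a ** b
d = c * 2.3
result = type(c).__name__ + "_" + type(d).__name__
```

a is int; b is int; c is int; d is float; result = 'int_float'

'int_float'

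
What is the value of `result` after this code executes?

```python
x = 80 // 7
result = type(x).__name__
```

x is int; result = 'int'

'int'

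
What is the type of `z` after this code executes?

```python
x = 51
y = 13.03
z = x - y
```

int - float = float

float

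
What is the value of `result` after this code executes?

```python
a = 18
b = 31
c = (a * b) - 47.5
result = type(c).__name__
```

a is int; b is int; c is float; result = 'float'

'float'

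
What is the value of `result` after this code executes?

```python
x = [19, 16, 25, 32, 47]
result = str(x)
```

x = [19, 16, 25, 32, 47]; result = '[19, 16, 25, 32, 47]'

'[19, 16, 25, 32, 47]'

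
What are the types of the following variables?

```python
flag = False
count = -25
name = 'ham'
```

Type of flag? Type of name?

flag is assigned the constant False, which has type bool; name is assigned a quoted string literal, so it is a str

bool, str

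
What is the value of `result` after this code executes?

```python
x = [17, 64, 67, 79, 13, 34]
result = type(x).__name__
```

x is list; result = 'list'

'list'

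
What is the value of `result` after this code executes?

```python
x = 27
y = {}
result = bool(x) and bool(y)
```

x = 27; y = {}; result = False

False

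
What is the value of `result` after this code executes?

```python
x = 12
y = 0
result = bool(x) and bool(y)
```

x = 12; y = 0; result = False

False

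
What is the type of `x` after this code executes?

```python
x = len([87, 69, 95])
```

len() always returns int

int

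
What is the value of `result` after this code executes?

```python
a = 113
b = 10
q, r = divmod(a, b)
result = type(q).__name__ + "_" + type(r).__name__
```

a is int; b is int; q is int; r is int; result = 'int_int'

'int_int'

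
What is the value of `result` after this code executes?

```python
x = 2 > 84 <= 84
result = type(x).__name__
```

x is bool; result = 'bool'

'bool'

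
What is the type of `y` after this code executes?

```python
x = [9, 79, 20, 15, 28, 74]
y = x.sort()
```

list.sort() returns None (mutates in place)

NoneType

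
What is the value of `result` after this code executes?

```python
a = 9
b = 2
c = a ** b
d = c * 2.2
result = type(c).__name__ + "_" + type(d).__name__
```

a is int; b is int; c is int; d is float; result = 'int_float'

'int_float'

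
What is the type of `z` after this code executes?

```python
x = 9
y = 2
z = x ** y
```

positive int ** positive int = int

int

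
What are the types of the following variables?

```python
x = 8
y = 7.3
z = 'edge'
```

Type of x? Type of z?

x is assigned a bare integer (no decimal point), so it is an int; z is assigned a quoted string literal, so it is a str

int, str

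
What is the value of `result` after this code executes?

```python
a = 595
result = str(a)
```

a = 595; result = '595'

'595'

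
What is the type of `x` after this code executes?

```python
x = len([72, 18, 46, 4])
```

len() always returns int

int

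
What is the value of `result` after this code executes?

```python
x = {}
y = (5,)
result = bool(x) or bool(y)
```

x = {}; y = (5,); result = True

True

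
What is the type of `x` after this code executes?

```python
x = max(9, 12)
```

max() of ints returns int

int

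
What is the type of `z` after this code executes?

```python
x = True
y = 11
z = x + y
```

bool + int = int (bool is subclass of int)

int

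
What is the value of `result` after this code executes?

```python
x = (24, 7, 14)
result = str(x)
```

x = (24, 7, 14); result = '(24, 7, 14)'

'(24, 7, 14)'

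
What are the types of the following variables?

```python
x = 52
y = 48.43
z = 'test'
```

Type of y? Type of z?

y is assigned a number with a decimal point, so it is a float; z is assigned a quoted string literal, so it is a str

float, str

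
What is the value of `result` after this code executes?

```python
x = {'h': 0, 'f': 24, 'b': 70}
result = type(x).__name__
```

x is dict; result = 'dict'

'dict'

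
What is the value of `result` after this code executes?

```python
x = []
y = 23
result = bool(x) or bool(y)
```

x = []; y = 23; result = True

True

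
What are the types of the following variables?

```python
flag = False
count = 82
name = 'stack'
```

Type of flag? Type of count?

flag is assigned the constant False, which has type bool; count is assigned a bare integer (no decimal point), so it is an int

bool, int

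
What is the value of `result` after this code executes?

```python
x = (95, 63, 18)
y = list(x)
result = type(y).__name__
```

x is tuple; y is list; result = 'list'

'list'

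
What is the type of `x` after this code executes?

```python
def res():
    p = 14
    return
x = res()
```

Bare return returns None

NoneType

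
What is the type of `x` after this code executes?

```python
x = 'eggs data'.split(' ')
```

str.split() returns list

list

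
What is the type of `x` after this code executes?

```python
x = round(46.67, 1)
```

round() with decimal places returns float

float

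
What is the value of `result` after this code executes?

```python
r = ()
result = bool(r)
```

r = (); result = False

False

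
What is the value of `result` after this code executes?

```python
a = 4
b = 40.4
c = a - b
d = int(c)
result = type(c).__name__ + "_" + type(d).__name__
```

a is int; b is float; c is float; d is int; result = 'float_int'

'float_int'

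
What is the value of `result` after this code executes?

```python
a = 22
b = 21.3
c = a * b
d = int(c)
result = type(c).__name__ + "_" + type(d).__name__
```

a is int; b is float; c is float; d is int; result = 'float_int'

'float_int'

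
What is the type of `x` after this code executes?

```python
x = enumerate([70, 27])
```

enumerate() returns an enumerate object

enumerate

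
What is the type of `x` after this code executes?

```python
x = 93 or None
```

'or' returns first truthy value

int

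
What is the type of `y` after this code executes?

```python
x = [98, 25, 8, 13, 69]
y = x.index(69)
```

list.index() returns int

int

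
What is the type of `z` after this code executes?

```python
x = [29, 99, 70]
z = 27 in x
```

'in' operator returns bool

bool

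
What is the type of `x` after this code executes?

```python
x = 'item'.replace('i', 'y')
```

str.replace() returns str

str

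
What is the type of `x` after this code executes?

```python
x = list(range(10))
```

list(range()) returns list

list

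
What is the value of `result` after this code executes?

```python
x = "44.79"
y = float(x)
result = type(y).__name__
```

x is str; y is float; result = 'float'

'float'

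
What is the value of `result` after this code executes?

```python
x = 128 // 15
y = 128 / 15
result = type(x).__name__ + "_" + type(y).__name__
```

x is int; y is float; result = 'int_float'

'int_float'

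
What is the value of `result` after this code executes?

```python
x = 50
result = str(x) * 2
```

x = 50; result = '5050'

'5050'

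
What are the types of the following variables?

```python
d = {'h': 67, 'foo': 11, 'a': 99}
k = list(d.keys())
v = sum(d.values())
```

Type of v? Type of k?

sum of ints is int; list() converts to list

int, list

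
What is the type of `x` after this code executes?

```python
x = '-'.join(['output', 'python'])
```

str.join() returns str

str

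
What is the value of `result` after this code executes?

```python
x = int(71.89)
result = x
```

x = 71; result = 71

71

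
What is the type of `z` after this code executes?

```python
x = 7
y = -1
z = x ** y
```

int ** negative = float

float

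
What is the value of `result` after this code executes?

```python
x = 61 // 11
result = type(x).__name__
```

x is int; result = 'int'

'int'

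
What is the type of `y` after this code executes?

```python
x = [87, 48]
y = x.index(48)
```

list.index() returns int

int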